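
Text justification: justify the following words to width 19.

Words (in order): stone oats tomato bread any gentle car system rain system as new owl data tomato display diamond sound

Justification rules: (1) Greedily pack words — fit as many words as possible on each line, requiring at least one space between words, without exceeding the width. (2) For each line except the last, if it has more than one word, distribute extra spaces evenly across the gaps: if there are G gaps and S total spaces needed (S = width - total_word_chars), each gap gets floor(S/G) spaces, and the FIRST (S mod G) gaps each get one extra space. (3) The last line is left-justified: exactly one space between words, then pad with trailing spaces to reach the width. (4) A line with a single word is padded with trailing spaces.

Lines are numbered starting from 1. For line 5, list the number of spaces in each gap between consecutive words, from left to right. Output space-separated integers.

Line 1: ['stone', 'oats', 'tomato'] (min_width=17, slack=2)
Line 2: ['bread', 'any', 'gentle'] (min_width=16, slack=3)
Line 3: ['car', 'system', 'rain'] (min_width=15, slack=4)
Line 4: ['system', 'as', 'new', 'owl'] (min_width=17, slack=2)
Line 5: ['data', 'tomato', 'display'] (min_width=19, slack=0)
Line 6: ['diamond', 'sound'] (min_width=13, slack=6)

Answer: 1 1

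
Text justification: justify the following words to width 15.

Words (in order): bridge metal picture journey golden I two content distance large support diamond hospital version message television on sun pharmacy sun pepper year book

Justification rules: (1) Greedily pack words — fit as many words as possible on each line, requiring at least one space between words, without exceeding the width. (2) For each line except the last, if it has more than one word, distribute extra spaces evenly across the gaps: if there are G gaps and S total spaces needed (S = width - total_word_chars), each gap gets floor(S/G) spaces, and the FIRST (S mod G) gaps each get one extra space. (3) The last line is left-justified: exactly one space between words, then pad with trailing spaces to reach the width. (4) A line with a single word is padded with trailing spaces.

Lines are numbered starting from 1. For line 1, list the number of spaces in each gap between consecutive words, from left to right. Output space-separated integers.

Answer: 4

Derivation:
Line 1: ['bridge', 'metal'] (min_width=12, slack=3)
Line 2: ['picture', 'journey'] (min_width=15, slack=0)
Line 3: ['golden', 'I', 'two'] (min_width=12, slack=3)
Line 4: ['content'] (min_width=7, slack=8)
Line 5: ['distance', 'large'] (min_width=14, slack=1)
Line 6: ['support', 'diamond'] (min_width=15, slack=0)
Line 7: ['hospital'] (min_width=8, slack=7)
Line 8: ['version', 'message'] (min_width=15, slack=0)
Line 9: ['television', 'on'] (min_width=13, slack=2)
Line 10: ['sun', 'pharmacy'] (min_width=12, slack=3)
Line 11: ['sun', 'pepper', 'year'] (min_width=15, slack=0)
Line 12: ['book'] (min_width=4, slack=11)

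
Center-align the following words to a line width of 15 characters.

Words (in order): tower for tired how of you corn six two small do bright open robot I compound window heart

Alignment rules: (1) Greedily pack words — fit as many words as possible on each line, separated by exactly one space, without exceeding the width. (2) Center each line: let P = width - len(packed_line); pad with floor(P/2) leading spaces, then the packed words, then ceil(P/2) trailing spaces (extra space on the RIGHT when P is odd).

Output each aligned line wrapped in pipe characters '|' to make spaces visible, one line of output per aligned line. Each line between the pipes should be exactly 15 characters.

Line 1: ['tower', 'for', 'tired'] (min_width=15, slack=0)
Line 2: ['how', 'of', 'you', 'corn'] (min_width=15, slack=0)
Line 3: ['six', 'two', 'small'] (min_width=13, slack=2)
Line 4: ['do', 'bright', 'open'] (min_width=14, slack=1)
Line 5: ['robot', 'I'] (min_width=7, slack=8)
Line 6: ['compound', 'window'] (min_width=15, slack=0)
Line 7: ['heart'] (min_width=5, slack=10)

Answer: |tower for tired|
|how of you corn|
| six two small |
|do bright open |
|    robot I    |
|compound window|
|     heart     |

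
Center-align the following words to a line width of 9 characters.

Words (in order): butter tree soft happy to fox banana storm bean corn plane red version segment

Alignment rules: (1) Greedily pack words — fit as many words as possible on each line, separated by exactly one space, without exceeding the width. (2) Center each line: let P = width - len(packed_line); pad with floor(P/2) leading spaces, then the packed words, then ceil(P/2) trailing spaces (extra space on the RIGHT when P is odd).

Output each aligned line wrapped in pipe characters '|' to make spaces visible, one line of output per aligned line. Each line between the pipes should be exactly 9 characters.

Answer: | butter  |
|tree soft|
|happy to |
|   fox   |
| banana  |
|  storm  |
|bean corn|
|plane red|
| version |
| segment |

Derivation:
Line 1: ['butter'] (min_width=6, slack=3)
Line 2: ['tree', 'soft'] (min_width=9, slack=0)
Line 3: ['happy', 'to'] (min_width=8, slack=1)
Line 4: ['fox'] (min_width=3, slack=6)
Line 5: ['banana'] (min_width=6, slack=3)
Line 6: ['storm'] (min_width=5, slack=4)
Line 7: ['bean', 'corn'] (min_width=9, slack=0)
Line 8: ['plane', 'red'] (min_width=9, slack=0)
Line 9: ['version'] (min_width=7, slack=2)
Line 10: ['segment'] (min_width=7, slack=2)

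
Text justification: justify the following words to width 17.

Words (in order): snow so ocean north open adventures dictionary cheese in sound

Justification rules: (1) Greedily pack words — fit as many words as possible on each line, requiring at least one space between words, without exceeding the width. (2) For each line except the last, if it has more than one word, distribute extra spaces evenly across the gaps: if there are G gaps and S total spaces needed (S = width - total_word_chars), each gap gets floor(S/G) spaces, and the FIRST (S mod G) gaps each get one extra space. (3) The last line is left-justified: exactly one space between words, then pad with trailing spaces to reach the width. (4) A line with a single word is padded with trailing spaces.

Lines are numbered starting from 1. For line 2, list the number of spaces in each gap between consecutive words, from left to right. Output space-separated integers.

Answer: 8

Derivation:
Line 1: ['snow', 'so', 'ocean'] (min_width=13, slack=4)
Line 2: ['north', 'open'] (min_width=10, slack=7)
Line 3: ['adventures'] (min_width=10, slack=7)
Line 4: ['dictionary', 'cheese'] (min_width=17, slack=0)
Line 5: ['in', 'sound'] (min_width=8, slack=9)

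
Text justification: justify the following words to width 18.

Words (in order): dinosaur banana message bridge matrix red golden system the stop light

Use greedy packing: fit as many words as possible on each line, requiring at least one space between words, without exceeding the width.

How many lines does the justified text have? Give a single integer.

Line 1: ['dinosaur', 'banana'] (min_width=15, slack=3)
Line 2: ['message', 'bridge'] (min_width=14, slack=4)
Line 3: ['matrix', 'red', 'golden'] (min_width=17, slack=1)
Line 4: ['system', 'the', 'stop'] (min_width=15, slack=3)
Line 5: ['light'] (min_width=5, slack=13)
Total lines: 5

Answer: 5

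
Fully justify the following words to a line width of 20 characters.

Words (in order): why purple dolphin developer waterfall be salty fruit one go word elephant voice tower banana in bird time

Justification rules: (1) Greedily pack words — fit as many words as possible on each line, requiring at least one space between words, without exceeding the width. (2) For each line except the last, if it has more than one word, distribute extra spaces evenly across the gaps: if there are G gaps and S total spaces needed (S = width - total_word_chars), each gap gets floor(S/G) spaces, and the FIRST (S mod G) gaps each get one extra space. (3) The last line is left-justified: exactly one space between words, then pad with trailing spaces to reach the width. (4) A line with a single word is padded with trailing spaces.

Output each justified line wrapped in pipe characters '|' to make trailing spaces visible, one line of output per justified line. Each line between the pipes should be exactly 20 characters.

Answer: |why  purple  dolphin|
|developer  waterfall|
|be  salty  fruit one|
|go   word   elephant|
|voice  tower  banana|
|in bird time        |

Derivation:
Line 1: ['why', 'purple', 'dolphin'] (min_width=18, slack=2)
Line 2: ['developer', 'waterfall'] (min_width=19, slack=1)
Line 3: ['be', 'salty', 'fruit', 'one'] (min_width=18, slack=2)
Line 4: ['go', 'word', 'elephant'] (min_width=16, slack=4)
Line 5: ['voice', 'tower', 'banana'] (min_width=18, slack=2)
Line 6: ['in', 'bird', 'time'] (min_width=12, slack=8)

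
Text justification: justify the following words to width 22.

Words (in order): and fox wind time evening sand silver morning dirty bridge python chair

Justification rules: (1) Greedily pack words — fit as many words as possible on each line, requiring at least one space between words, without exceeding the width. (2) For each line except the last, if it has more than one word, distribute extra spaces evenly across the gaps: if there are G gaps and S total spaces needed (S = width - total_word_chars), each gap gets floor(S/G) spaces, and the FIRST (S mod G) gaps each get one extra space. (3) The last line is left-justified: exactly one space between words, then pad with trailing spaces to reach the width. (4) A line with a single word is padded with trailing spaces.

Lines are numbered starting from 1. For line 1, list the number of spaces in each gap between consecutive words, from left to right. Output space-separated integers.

Answer: 3 3 2

Derivation:
Line 1: ['and', 'fox', 'wind', 'time'] (min_width=17, slack=5)
Line 2: ['evening', 'sand', 'silver'] (min_width=19, slack=3)
Line 3: ['morning', 'dirty', 'bridge'] (min_width=20, slack=2)
Line 4: ['python', 'chair'] (min_width=12, slack=10)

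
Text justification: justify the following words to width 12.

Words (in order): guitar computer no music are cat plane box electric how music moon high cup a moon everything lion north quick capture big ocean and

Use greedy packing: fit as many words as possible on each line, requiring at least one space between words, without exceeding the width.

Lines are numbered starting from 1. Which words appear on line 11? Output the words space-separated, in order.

Answer: quick

Derivation:
Line 1: ['guitar'] (min_width=6, slack=6)
Line 2: ['computer', 'no'] (min_width=11, slack=1)
Line 3: ['music', 'are'] (min_width=9, slack=3)
Line 4: ['cat', 'plane'] (min_width=9, slack=3)
Line 5: ['box', 'electric'] (min_width=12, slack=0)
Line 6: ['how', 'music'] (min_width=9, slack=3)
Line 7: ['moon', 'high'] (min_width=9, slack=3)
Line 8: ['cup', 'a', 'moon'] (min_width=10, slack=2)
Line 9: ['everything'] (min_width=10, slack=2)
Line 10: ['lion', 'north'] (min_width=10, slack=2)
Line 11: ['quick'] (min_width=5, slack=7)
Line 12: ['capture', 'big'] (min_width=11, slack=1)
Line 13: ['ocean', 'and'] (min_width=9, slack=3)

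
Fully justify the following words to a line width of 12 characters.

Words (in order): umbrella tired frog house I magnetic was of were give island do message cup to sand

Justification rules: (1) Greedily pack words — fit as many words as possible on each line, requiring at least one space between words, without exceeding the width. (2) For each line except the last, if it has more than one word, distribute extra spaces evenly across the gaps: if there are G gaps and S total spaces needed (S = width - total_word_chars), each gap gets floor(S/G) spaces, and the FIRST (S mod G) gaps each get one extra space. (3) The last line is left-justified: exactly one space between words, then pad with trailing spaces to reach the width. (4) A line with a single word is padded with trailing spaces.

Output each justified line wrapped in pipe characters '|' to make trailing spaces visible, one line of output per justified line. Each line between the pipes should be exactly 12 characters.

Answer: |umbrella    |
|tired   frog|
|house      I|
|magnetic was|
|of were give|
|island    do|
|message  cup|
|to sand     |

Derivation:
Line 1: ['umbrella'] (min_width=8, slack=4)
Line 2: ['tired', 'frog'] (min_width=10, slack=2)
Line 3: ['house', 'I'] (min_width=7, slack=5)
Line 4: ['magnetic', 'was'] (min_width=12, slack=0)
Line 5: ['of', 'were', 'give'] (min_width=12, slack=0)
Line 6: ['island', 'do'] (min_width=9, slack=3)
Line 7: ['message', 'cup'] (min_width=11, slack=1)
Line 8: ['to', 'sand'] (min_width=7, slack=5)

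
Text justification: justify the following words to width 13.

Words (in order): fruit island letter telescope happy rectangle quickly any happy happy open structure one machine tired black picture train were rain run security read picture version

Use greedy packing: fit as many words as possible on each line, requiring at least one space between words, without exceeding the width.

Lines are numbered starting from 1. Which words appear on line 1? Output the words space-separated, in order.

Line 1: ['fruit', 'island'] (min_width=12, slack=1)
Line 2: ['letter'] (min_width=6, slack=7)
Line 3: ['telescope'] (min_width=9, slack=4)
Line 4: ['happy'] (min_width=5, slack=8)
Line 5: ['rectangle'] (min_width=9, slack=4)
Line 6: ['quickly', 'any'] (min_width=11, slack=2)
Line 7: ['happy', 'happy'] (min_width=11, slack=2)
Line 8: ['open'] (min_width=4, slack=9)
Line 9: ['structure', 'one'] (min_width=13, slack=0)
Line 10: ['machine', 'tired'] (min_width=13, slack=0)
Line 11: ['black', 'picture'] (min_width=13, slack=0)
Line 12: ['train', 'were'] (min_width=10, slack=3)
Line 13: ['rain', 'run'] (min_width=8, slack=5)
Line 14: ['security', 'read'] (min_width=13, slack=0)
Line 15: ['picture'] (min_width=7, slack=6)
Line 16: ['version'] (min_width=7, slack=6)

Answer: fruit island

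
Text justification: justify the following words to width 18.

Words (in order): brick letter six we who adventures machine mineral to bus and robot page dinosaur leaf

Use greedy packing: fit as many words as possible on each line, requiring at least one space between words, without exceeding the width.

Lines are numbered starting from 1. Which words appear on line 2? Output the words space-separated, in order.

Line 1: ['brick', 'letter', 'six'] (min_width=16, slack=2)
Line 2: ['we', 'who', 'adventures'] (min_width=17, slack=1)
Line 3: ['machine', 'mineral', 'to'] (min_width=18, slack=0)
Line 4: ['bus', 'and', 'robot', 'page'] (min_width=18, slack=0)
Line 5: ['dinosaur', 'leaf'] (min_width=13, slack=5)

Answer: we who adventures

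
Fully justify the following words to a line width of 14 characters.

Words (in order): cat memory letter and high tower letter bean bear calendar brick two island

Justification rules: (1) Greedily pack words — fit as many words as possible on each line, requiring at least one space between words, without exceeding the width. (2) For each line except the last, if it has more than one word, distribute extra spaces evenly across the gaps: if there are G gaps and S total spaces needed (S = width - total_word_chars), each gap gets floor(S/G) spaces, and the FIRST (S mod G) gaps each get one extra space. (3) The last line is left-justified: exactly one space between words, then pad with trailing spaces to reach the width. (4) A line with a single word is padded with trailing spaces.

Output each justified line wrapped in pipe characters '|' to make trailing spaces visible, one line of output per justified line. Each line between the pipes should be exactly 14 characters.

Line 1: ['cat', 'memory'] (min_width=10, slack=4)
Line 2: ['letter', 'and'] (min_width=10, slack=4)
Line 3: ['high', 'tower'] (min_width=10, slack=4)
Line 4: ['letter', 'bean'] (min_width=11, slack=3)
Line 5: ['bear', 'calendar'] (min_width=13, slack=1)
Line 6: ['brick', 'two'] (min_width=9, slack=5)
Line 7: ['island'] (min_width=6, slack=8)

Answer: |cat     memory|
|letter     and|
|high     tower|
|letter    bean|
|bear  calendar|
|brick      two|
|island        |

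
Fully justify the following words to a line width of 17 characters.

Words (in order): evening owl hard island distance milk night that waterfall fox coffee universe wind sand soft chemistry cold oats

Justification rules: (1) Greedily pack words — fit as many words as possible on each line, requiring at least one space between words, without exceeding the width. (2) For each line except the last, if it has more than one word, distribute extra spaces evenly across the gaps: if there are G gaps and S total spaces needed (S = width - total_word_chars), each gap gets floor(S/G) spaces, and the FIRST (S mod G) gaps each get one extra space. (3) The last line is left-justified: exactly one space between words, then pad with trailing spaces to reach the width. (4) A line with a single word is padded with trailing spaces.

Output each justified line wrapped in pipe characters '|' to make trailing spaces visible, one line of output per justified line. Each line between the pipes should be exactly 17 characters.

Line 1: ['evening', 'owl', 'hard'] (min_width=16, slack=1)
Line 2: ['island', 'distance'] (min_width=15, slack=2)
Line 3: ['milk', 'night', 'that'] (min_width=15, slack=2)
Line 4: ['waterfall', 'fox'] (min_width=13, slack=4)
Line 5: ['coffee', 'universe'] (min_width=15, slack=2)
Line 6: ['wind', 'sand', 'soft'] (min_width=14, slack=3)
Line 7: ['chemistry', 'cold'] (min_width=14, slack=3)
Line 8: ['oats'] (min_width=4, slack=13)

Answer: |evening  owl hard|
|island   distance|
|milk  night  that|
|waterfall     fox|
|coffee   universe|
|wind   sand  soft|
|chemistry    cold|
|oats             |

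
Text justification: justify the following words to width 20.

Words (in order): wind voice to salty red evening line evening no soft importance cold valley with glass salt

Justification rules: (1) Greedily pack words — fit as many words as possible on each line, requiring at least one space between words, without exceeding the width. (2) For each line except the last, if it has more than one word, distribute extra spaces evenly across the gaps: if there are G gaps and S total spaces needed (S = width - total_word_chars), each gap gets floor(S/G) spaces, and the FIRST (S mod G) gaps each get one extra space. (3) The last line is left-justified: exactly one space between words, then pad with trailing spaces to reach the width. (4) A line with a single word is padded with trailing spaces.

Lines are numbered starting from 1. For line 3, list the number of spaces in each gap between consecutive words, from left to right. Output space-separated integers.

Line 1: ['wind', 'voice', 'to', 'salty'] (min_width=19, slack=1)
Line 2: ['red', 'evening', 'line'] (min_width=16, slack=4)
Line 3: ['evening', 'no', 'soft'] (min_width=15, slack=5)
Line 4: ['importance', 'cold'] (min_width=15, slack=5)
Line 5: ['valley', 'with', 'glass'] (min_width=17, slack=3)
Line 6: ['salt'] (min_width=4, slack=16)

Answer: 4 3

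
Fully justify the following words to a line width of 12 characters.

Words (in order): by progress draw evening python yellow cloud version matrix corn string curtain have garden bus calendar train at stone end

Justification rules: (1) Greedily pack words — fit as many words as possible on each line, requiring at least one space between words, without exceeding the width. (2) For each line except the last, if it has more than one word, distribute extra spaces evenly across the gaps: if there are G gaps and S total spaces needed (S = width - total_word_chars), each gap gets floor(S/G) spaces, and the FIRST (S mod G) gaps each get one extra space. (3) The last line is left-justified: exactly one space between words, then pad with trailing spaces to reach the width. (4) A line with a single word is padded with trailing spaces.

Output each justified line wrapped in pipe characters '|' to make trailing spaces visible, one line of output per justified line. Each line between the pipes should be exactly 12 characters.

Answer: |by  progress|
|draw evening|
|python      |
|yellow cloud|
|version     |
|matrix  corn|
|string      |
|curtain have|
|garden   bus|
|calendar    |
|train     at|
|stone end   |

Derivation:
Line 1: ['by', 'progress'] (min_width=11, slack=1)
Line 2: ['draw', 'evening'] (min_width=12, slack=0)
Line 3: ['python'] (min_width=6, slack=6)
Line 4: ['yellow', 'cloud'] (min_width=12, slack=0)
Line 5: ['version'] (min_width=7, slack=5)
Line 6: ['matrix', 'corn'] (min_width=11, slack=1)
Line 7: ['string'] (min_width=6, slack=6)
Line 8: ['curtain', 'have'] (min_width=12, slack=0)
Line 9: ['garden', 'bus'] (min_width=10, slack=2)
Line 10: ['calendar'] (min_width=8, slack=4)
Line 11: ['train', 'at'] (min_width=8, slack=4)
Line 12: ['stone', 'end'] (min_width=9, slack=3)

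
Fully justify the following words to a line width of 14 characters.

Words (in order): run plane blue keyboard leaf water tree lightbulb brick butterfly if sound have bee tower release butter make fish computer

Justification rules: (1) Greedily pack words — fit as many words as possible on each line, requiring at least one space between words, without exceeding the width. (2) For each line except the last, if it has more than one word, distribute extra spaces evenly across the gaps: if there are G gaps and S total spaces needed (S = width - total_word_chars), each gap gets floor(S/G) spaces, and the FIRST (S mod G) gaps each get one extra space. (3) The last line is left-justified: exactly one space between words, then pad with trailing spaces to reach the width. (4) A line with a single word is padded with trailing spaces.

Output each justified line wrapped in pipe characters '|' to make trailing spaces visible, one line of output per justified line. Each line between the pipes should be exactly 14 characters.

Line 1: ['run', 'plane', 'blue'] (min_width=14, slack=0)
Line 2: ['keyboard', 'leaf'] (min_width=13, slack=1)
Line 3: ['water', 'tree'] (min_width=10, slack=4)
Line 4: ['lightbulb'] (min_width=9, slack=5)
Line 5: ['brick'] (min_width=5, slack=9)
Line 6: ['butterfly', 'if'] (min_width=12, slack=2)
Line 7: ['sound', 'have', 'bee'] (min_width=14, slack=0)
Line 8: ['tower', 'release'] (min_width=13, slack=1)
Line 9: ['butter', 'make'] (min_width=11, slack=3)
Line 10: ['fish', 'computer'] (min_width=13, slack=1)

Answer: |run plane blue|
|keyboard  leaf|
|water     tree|
|lightbulb     |
|brick         |
|butterfly   if|
|sound have bee|
|tower  release|
|butter    make|
|fish computer |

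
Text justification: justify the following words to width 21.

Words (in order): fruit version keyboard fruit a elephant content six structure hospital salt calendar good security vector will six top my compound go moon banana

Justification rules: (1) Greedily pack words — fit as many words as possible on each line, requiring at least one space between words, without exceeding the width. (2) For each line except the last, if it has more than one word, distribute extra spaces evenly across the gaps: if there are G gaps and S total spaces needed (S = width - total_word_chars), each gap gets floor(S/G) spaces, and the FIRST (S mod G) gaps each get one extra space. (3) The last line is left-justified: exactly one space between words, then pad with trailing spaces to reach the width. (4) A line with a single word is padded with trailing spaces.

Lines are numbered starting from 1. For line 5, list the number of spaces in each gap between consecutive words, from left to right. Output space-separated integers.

Answer: 3 2

Derivation:
Line 1: ['fruit', 'version'] (min_width=13, slack=8)
Line 2: ['keyboard', 'fruit', 'a'] (min_width=16, slack=5)
Line 3: ['elephant', 'content', 'six'] (min_width=20, slack=1)
Line 4: ['structure', 'hospital'] (min_width=18, slack=3)
Line 5: ['salt', 'calendar', 'good'] (min_width=18, slack=3)
Line 6: ['security', 'vector', 'will'] (min_width=20, slack=1)
Line 7: ['six', 'top', 'my', 'compound'] (min_width=19, slack=2)
Line 8: ['go', 'moon', 'banana'] (min_width=14, slack=7)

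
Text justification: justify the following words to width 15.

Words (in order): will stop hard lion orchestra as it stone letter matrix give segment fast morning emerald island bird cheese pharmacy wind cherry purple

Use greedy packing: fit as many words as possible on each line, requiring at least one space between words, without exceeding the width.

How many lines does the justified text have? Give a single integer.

Answer: 10

Derivation:
Line 1: ['will', 'stop', 'hard'] (min_width=14, slack=1)
Line 2: ['lion', 'orchestra'] (min_width=14, slack=1)
Line 3: ['as', 'it', 'stone'] (min_width=11, slack=4)
Line 4: ['letter', 'matrix'] (min_width=13, slack=2)
Line 5: ['give', 'segment'] (min_width=12, slack=3)
Line 6: ['fast', 'morning'] (min_width=12, slack=3)
Line 7: ['emerald', 'island'] (min_width=14, slack=1)
Line 8: ['bird', 'cheese'] (min_width=11, slack=4)
Line 9: ['pharmacy', 'wind'] (min_width=13, slack=2)
Line 10: ['cherry', 'purple'] (min_width=13, slack=2)
Total lines: 10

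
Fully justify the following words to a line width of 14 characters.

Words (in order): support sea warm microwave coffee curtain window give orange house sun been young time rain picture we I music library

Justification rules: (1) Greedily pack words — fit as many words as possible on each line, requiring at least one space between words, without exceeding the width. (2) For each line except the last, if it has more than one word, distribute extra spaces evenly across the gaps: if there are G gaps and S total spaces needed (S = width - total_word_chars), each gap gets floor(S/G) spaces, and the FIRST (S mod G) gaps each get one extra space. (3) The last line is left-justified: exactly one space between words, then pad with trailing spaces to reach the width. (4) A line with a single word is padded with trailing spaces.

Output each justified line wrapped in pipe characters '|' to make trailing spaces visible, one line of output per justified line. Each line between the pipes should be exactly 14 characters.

Answer: |support    sea|
|warm microwave|
|coffee curtain|
|window    give|
|orange   house|
|sun been young|
|time      rain|
|picture  we  I|
|music library |

Derivation:
Line 1: ['support', 'sea'] (min_width=11, slack=3)
Line 2: ['warm', 'microwave'] (min_width=14, slack=0)
Line 3: ['coffee', 'curtain'] (min_width=14, slack=0)
Line 4: ['window', 'give'] (min_width=11, slack=3)
Line 5: ['orange', 'house'] (min_width=12, slack=2)
Line 6: ['sun', 'been', 'young'] (min_width=14, slack=0)
Line 7: ['time', 'rain'] (min_width=9, slack=5)
Line 8: ['picture', 'we', 'I'] (min_width=12, slack=2)
Line 9: ['music', 'library'] (min_width=13, slack=1)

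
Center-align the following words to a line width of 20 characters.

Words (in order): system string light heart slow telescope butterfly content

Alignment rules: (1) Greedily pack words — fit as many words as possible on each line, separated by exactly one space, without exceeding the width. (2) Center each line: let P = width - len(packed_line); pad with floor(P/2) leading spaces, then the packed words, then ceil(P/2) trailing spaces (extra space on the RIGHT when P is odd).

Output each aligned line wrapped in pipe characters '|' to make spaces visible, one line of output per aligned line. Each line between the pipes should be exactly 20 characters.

Answer: |system string light |
|heart slow telescope|
| butterfly content  |

Derivation:
Line 1: ['system', 'string', 'light'] (min_width=19, slack=1)
Line 2: ['heart', 'slow', 'telescope'] (min_width=20, slack=0)
Line 3: ['butterfly', 'content'] (min_width=17, slack=3)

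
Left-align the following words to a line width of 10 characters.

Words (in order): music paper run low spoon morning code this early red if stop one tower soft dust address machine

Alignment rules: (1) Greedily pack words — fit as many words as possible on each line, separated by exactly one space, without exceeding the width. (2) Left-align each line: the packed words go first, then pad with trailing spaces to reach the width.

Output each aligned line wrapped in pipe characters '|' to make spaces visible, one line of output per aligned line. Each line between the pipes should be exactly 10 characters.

Answer: |music     |
|paper run |
|low spoon |
|morning   |
|code this |
|early red |
|if stop   |
|one tower |
|soft dust |
|address   |
|machine   |

Derivation:
Line 1: ['music'] (min_width=5, slack=5)
Line 2: ['paper', 'run'] (min_width=9, slack=1)
Line 3: ['low', 'spoon'] (min_width=9, slack=1)
Line 4: ['morning'] (min_width=7, slack=3)
Line 5: ['code', 'this'] (min_width=9, slack=1)
Line 6: ['early', 'red'] (min_width=9, slack=1)
Line 7: ['if', 'stop'] (min_width=7, slack=3)
Line 8: ['one', 'tower'] (min_width=9, slack=1)
Line 9: ['soft', 'dust'] (min_width=9, slack=1)
Line 10: ['address'] (min_width=7, slack=3)
Line 11: ['machine'] (min_width=7, slack=3)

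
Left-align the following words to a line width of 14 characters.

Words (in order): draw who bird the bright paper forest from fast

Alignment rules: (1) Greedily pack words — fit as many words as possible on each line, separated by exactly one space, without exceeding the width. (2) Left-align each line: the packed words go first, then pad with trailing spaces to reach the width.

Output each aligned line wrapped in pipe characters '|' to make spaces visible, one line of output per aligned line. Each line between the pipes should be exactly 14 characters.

Answer: |draw who bird |
|the bright    |
|paper forest  |
|from fast     |

Derivation:
Line 1: ['draw', 'who', 'bird'] (min_width=13, slack=1)
Line 2: ['the', 'bright'] (min_width=10, slack=4)
Line 3: ['paper', 'forest'] (min_width=12, slack=2)
Line 4: ['from', 'fast'] (min_width=9, slack=5)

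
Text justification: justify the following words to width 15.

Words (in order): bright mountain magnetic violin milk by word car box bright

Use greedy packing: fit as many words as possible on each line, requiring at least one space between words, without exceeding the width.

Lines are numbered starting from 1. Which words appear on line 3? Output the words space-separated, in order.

Answer: milk by word

Derivation:
Line 1: ['bright', 'mountain'] (min_width=15, slack=0)
Line 2: ['magnetic', 'violin'] (min_width=15, slack=0)
Line 3: ['milk', 'by', 'word'] (min_width=12, slack=3)
Line 4: ['car', 'box', 'bright'] (min_width=14, slack=1)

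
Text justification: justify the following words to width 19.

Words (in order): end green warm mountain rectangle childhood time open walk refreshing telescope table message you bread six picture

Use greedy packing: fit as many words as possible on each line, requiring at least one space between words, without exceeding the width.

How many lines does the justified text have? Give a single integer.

Answer: 7

Derivation:
Line 1: ['end', 'green', 'warm'] (min_width=14, slack=5)
Line 2: ['mountain', 'rectangle'] (min_width=18, slack=1)
Line 3: ['childhood', 'time', 'open'] (min_width=19, slack=0)
Line 4: ['walk', 'refreshing'] (min_width=15, slack=4)
Line 5: ['telescope', 'table'] (min_width=15, slack=4)
Line 6: ['message', 'you', 'bread'] (min_width=17, slack=2)
Line 7: ['six', 'picture'] (min_width=11, slack=8)
Total lines: 7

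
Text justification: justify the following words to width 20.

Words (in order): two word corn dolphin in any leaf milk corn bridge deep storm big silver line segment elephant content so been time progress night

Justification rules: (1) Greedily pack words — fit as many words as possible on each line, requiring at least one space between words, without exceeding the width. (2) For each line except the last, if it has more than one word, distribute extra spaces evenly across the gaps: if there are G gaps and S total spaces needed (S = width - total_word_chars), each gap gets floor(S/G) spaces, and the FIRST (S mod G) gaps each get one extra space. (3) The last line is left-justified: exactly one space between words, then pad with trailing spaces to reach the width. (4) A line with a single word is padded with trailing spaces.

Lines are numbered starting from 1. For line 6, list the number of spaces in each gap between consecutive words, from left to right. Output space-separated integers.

Line 1: ['two', 'word', 'corn'] (min_width=13, slack=7)
Line 2: ['dolphin', 'in', 'any', 'leaf'] (min_width=19, slack=1)
Line 3: ['milk', 'corn', 'bridge'] (min_width=16, slack=4)
Line 4: ['deep', 'storm', 'big'] (min_width=14, slack=6)
Line 5: ['silver', 'line', 'segment'] (min_width=19, slack=1)
Line 6: ['elephant', 'content', 'so'] (min_width=19, slack=1)
Line 7: ['been', 'time', 'progress'] (min_width=18, slack=2)
Line 8: ['night'] (min_width=5, slack=15)

Answer: 2 1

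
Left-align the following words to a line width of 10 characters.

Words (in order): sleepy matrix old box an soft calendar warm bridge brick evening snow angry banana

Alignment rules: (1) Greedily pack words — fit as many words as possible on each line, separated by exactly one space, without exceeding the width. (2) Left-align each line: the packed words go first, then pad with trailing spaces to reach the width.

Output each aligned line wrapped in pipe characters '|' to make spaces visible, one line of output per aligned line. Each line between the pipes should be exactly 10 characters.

Line 1: ['sleepy'] (min_width=6, slack=4)
Line 2: ['matrix', 'old'] (min_width=10, slack=0)
Line 3: ['box', 'an'] (min_width=6, slack=4)
Line 4: ['soft'] (min_width=4, slack=6)
Line 5: ['calendar'] (min_width=8, slack=2)
Line 6: ['warm'] (min_width=4, slack=6)
Line 7: ['bridge'] (min_width=6, slack=4)
Line 8: ['brick'] (min_width=5, slack=5)
Line 9: ['evening'] (min_width=7, slack=3)
Line 10: ['snow', 'angry'] (min_width=10, slack=0)
Line 11: ['banana'] (min_width=6, slack=4)

Answer: |sleepy    |
|matrix old|
|box an    |
|soft      |
|calendar  |
|warm      |
|bridge    |
|brick     |
|evening   |
|snow angry|
|banana    |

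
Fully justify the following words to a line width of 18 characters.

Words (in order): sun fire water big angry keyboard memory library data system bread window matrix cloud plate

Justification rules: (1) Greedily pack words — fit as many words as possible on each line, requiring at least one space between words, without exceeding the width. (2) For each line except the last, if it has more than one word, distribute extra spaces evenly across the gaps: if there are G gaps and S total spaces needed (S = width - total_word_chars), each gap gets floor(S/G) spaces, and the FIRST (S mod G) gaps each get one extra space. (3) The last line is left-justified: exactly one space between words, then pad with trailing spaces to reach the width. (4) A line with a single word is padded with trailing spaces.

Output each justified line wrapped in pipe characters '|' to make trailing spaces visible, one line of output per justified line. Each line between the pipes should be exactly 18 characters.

Answer: |sun fire water big|
|angry     keyboard|
|memory     library|
|data  system bread|
|window      matrix|
|cloud plate       |

Derivation:
Line 1: ['sun', 'fire', 'water', 'big'] (min_width=18, slack=0)
Line 2: ['angry', 'keyboard'] (min_width=14, slack=4)
Line 3: ['memory', 'library'] (min_width=14, slack=4)
Line 4: ['data', 'system', 'bread'] (min_width=17, slack=1)
Line 5: ['window', 'matrix'] (min_width=13, slack=5)
Line 6: ['cloud', 'plate'] (min_width=11, slack=7)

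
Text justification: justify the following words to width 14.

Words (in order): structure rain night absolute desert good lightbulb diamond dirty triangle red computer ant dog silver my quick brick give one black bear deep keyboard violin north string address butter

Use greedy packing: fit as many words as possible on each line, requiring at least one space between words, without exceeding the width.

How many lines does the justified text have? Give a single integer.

Answer: 15

Derivation:
Line 1: ['structure', 'rain'] (min_width=14, slack=0)
Line 2: ['night', 'absolute'] (min_width=14, slack=0)
Line 3: ['desert', 'good'] (min_width=11, slack=3)
Line 4: ['lightbulb'] (min_width=9, slack=5)
Line 5: ['diamond', 'dirty'] (min_width=13, slack=1)
Line 6: ['triangle', 'red'] (min_width=12, slack=2)
Line 7: ['computer', 'ant'] (min_width=12, slack=2)
Line 8: ['dog', 'silver', 'my'] (min_width=13, slack=1)
Line 9: ['quick', 'brick'] (min_width=11, slack=3)
Line 10: ['give', 'one', 'black'] (min_width=14, slack=0)
Line 11: ['bear', 'deep'] (min_width=9, slack=5)
Line 12: ['keyboard'] (min_width=8, slack=6)
Line 13: ['violin', 'north'] (min_width=12, slack=2)
Line 14: ['string', 'address'] (min_width=14, slack=0)
Line 15: ['butter'] (min_width=6, slack=8)
Total lines: 15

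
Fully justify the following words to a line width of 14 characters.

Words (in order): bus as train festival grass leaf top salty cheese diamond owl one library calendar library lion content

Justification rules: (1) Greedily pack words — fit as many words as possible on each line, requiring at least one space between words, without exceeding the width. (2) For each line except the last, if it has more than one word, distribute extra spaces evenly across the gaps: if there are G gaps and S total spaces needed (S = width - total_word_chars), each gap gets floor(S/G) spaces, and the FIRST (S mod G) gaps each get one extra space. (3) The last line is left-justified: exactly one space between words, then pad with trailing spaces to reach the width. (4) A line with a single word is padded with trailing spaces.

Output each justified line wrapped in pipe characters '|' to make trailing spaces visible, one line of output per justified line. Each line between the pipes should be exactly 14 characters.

Line 1: ['bus', 'as', 'train'] (min_width=12, slack=2)
Line 2: ['festival', 'grass'] (min_width=14, slack=0)
Line 3: ['leaf', 'top', 'salty'] (min_width=14, slack=0)
Line 4: ['cheese', 'diamond'] (min_width=14, slack=0)
Line 5: ['owl', 'one'] (min_width=7, slack=7)
Line 6: ['library'] (min_width=7, slack=7)
Line 7: ['calendar'] (min_width=8, slack=6)
Line 8: ['library', 'lion'] (min_width=12, slack=2)
Line 9: ['content'] (min_width=7, slack=7)

Answer: |bus  as  train|
|festival grass|
|leaf top salty|
|cheese diamond|
|owl        one|
|library       |
|calendar      |
|library   lion|
|content       |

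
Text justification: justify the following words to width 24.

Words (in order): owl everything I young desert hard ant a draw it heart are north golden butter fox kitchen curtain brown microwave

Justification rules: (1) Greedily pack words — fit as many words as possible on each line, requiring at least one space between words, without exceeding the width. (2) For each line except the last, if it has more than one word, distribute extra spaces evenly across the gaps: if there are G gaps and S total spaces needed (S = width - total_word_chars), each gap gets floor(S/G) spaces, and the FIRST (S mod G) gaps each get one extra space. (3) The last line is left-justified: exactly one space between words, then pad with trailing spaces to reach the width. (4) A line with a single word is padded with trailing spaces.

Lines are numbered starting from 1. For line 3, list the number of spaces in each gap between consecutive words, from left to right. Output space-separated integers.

Line 1: ['owl', 'everything', 'I', 'young'] (min_width=22, slack=2)
Line 2: ['desert', 'hard', 'ant', 'a', 'draw'] (min_width=22, slack=2)
Line 3: ['it', 'heart', 'are', 'north'] (min_width=18, slack=6)
Line 4: ['golden', 'butter', 'fox'] (min_width=17, slack=7)
Line 5: ['kitchen', 'curtain', 'brown'] (min_width=21, slack=3)
Line 6: ['microwave'] (min_width=9, slack=15)

Answer: 3 3 3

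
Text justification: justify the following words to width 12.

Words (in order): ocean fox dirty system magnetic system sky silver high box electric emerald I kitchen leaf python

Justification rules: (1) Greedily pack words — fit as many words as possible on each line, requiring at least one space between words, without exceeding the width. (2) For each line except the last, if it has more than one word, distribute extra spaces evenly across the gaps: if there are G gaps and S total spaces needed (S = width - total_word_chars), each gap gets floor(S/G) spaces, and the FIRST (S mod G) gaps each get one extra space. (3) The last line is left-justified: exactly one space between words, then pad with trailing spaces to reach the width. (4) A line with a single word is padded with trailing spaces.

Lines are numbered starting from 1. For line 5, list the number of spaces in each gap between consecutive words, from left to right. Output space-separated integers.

Answer: 2

Derivation:
Line 1: ['ocean', 'fox'] (min_width=9, slack=3)
Line 2: ['dirty', 'system'] (min_width=12, slack=0)
Line 3: ['magnetic'] (min_width=8, slack=4)
Line 4: ['system', 'sky'] (min_width=10, slack=2)
Line 5: ['silver', 'high'] (min_width=11, slack=1)
Line 6: ['box', 'electric'] (min_width=12, slack=0)
Line 7: ['emerald', 'I'] (min_width=9, slack=3)
Line 8: ['kitchen', 'leaf'] (min_width=12, slack=0)
Line 9: ['python'] (min_width=6, slack=6)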